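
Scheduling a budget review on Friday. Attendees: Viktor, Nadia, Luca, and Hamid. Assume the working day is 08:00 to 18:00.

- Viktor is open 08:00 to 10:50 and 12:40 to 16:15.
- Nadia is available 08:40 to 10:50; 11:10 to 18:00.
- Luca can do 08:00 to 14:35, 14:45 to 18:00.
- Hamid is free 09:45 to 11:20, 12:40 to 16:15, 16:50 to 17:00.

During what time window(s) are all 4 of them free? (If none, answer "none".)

09:45-10:50, 12:40-14:35, 14:45-16:15

Viktor ∩ Nadia: 08:40-10:50, 12:40-16:15.
Viktor ∩ Nadia ∩ Luca: 08:40-10:50, 12:40-14:35, 14:45-16:15.
Viktor ∩ Nadia ∩ Luca ∩ Hamid: 09:45-10:50, 12:40-14:35, 14:45-16:15.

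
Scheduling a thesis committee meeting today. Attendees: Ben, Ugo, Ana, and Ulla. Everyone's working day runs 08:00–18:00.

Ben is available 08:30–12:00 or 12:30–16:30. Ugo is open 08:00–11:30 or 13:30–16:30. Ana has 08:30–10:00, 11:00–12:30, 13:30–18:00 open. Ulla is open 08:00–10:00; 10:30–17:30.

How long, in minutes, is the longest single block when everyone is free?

Ben ∩ Ugo: 08:30-11:30, 13:30-16:30.
Ben ∩ Ugo ∩ Ana: 08:30-10:00, 11:00-11:30, 13:30-16:30.
Ben ∩ Ugo ∩ Ana ∩ Ulla: 08:30-10:00, 11:00-11:30, 13:30-16:30.
The longest is 13:30-16:30 at 180 minutes.

180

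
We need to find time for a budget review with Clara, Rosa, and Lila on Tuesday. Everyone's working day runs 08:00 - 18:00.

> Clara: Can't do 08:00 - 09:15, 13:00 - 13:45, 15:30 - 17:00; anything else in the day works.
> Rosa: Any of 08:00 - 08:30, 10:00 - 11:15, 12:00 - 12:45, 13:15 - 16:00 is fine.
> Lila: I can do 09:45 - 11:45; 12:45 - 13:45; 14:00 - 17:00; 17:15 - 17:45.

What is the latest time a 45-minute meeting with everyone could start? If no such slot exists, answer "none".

Clara free: 09:15-13:00, 13:45-15:30, 17:00-18:00 (invert busy blocks within the working day).
Rosa free: 08:00-08:30, 10:00-11:15, 12:00-12:45, 13:15-16:00.
Lila free: 09:45-11:45, 12:45-13:45, 14:00-17:00, 17:15-17:45.
Clara ∩ Rosa: 10:00-11:15, 12:00-12:45, 13:45-15:30.
Clara ∩ Rosa ∩ Lila: 10:00-11:15, 14:00-15:30.
The last common window of at least 45 minutes is 14:00-15:30; a 45-minute meeting can start as late as 14:45 and still end by 15:30.

14:45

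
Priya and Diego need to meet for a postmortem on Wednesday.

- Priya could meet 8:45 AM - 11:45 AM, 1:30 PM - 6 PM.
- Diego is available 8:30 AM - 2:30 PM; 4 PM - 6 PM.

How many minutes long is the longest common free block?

Priya ∩ Diego: 08:45-11:45, 13:30-14:30, 16:00-18:00.
The longest is 08:45-11:45 at 180 minutes.

180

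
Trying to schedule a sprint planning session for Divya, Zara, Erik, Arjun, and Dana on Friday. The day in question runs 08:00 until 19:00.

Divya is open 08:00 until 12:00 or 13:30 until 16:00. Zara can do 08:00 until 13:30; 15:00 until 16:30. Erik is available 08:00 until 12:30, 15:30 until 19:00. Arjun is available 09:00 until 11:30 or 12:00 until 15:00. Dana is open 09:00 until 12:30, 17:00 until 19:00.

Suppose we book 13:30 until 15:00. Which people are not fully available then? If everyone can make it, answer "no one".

Dana, Erik, Zara

Divya: free for 13:30-15:00. Zara: not fully free for 13:30-15:00. Erik: not fully free for 13:30-15:00. Arjun: free for 13:30-15:00. Dana: not fully free for 13:30-15:00.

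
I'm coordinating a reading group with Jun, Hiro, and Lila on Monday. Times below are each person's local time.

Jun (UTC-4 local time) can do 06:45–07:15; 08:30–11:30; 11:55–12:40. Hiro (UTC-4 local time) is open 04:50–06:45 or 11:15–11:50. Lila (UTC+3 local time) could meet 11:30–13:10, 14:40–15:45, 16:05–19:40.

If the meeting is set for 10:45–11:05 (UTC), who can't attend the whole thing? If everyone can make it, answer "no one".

Hiro, Lila

Jun in UTC: 10:45-11:15, 12:30-15:30, 15:55-16:40 (add 4h to convert from UTC-4).
Hiro in UTC: 08:50-10:45, 15:15-15:50 (add 4h to convert from UTC-4).
Lila in UTC: 08:30-10:10, 11:40-12:45, 13:05-16:40 (subtract 3h to convert from UTC+3).
Jun: free for 10:45-11:05. Hiro: not fully free for 10:45-11:05. Lila: not fully free for 10:45-11:05.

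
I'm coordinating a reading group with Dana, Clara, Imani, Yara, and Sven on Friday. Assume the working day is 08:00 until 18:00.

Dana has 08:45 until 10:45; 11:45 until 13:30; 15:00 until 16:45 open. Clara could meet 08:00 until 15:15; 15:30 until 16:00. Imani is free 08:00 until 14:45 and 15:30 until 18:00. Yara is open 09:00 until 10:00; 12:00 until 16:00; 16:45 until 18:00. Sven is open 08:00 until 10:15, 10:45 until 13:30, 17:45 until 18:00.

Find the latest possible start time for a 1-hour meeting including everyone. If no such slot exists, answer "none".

12:30

Dana ∩ Clara: 08:45-10:45, 11:45-13:30, 15:00-15:15, 15:30-16:00.
Dana ∩ Clara ∩ Imani: 08:45-10:45, 11:45-13:30, 15:30-16:00.
Dana ∩ Clara ∩ Imani ∩ Yara: 09:00-10:00, 12:00-13:30, 15:30-16:00.
Dana ∩ Clara ∩ Imani ∩ Yara ∩ Sven: 09:00-10:00, 12:00-13:30.
The last common window of at least 60 minutes is 12:00-13:30; a 60-minute meeting can start as late as 12:30 and still end by 13:30.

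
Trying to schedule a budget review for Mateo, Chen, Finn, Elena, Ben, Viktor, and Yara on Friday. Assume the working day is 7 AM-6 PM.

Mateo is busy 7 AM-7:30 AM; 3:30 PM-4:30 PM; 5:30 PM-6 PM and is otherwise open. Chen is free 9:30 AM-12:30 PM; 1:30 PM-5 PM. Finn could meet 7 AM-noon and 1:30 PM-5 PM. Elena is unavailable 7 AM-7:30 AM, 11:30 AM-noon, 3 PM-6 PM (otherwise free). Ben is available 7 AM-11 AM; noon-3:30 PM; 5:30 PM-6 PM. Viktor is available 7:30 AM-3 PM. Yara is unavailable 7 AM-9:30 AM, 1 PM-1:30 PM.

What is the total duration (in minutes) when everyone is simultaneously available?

Mateo free: 07:30-15:30, 16:30-17:30 (invert busy blocks within the working day).
Chen free: 09:30-12:30, 13:30-17:00.
Finn free: 07:00-12:00, 13:30-17:00.
Elena free: 07:30-11:30, 12:00-15:00 (invert busy blocks within the working day).
Ben free: 07:00-11:00, 12:00-15:30, 17:30-18:00.
Viktor free: 07:30-15:00.
Yara free: 09:30-13:00, 13:30-18:00 (invert busy blocks within the working day).
Mateo ∩ Chen: 09:30-12:30, 13:30-15:30, 16:30-17:00.
Mateo ∩ Chen ∩ Finn: 09:30-12:00, 13:30-15:30, 16:30-17:00.
Mateo ∩ Chen ∩ Finn ∩ Elena: 09:30-11:30, 13:30-15:00.
Mateo ∩ Chen ∩ Finn ∩ Elena ∩ Ben: 09:30-11:00, 13:30-15:00.
Mateo ∩ Chen ∩ Finn ∩ Elena ∩ Ben ∩ Viktor: 09:30-11:00, 13:30-15:00.
Mateo ∩ Chen ∩ Finn ∩ Elena ∩ Ben ∩ Viktor ∩ Yara: 09:30-11:00, 13:30-15:00.
Summing the common windows: 90 + 90 = 180 minutes.

180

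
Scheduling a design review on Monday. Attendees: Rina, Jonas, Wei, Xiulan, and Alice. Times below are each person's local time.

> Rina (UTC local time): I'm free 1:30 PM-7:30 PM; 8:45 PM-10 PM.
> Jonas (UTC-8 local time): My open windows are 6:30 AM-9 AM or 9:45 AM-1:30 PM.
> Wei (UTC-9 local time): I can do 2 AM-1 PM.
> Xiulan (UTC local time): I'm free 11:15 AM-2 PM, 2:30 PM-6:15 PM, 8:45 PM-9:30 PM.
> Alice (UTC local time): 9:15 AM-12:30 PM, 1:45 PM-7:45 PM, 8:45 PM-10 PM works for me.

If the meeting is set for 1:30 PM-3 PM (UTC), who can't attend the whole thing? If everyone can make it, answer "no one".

Alice, Jonas, Xiulan

Rina in UTC: 13:30-19:30, 20:45-22:00.
Jonas in UTC: 14:30-17:00, 17:45-21:30 (add 8h to convert from UTC-8).
Wei in UTC: 11:00-22:00 (add 9h to convert from UTC-9).
Xiulan in UTC: 11:15-14:00, 14:30-18:15, 20:45-21:30.
Alice in UTC: 09:15-12:30, 13:45-19:45, 20:45-22:00.
Rina: free for 13:30-15:00. Jonas: not fully free for 13:30-15:00. Wei: free for 13:30-15:00. Xiulan: not fully free for 13:30-15:00. Alice: not fully free for 13:30-15:00.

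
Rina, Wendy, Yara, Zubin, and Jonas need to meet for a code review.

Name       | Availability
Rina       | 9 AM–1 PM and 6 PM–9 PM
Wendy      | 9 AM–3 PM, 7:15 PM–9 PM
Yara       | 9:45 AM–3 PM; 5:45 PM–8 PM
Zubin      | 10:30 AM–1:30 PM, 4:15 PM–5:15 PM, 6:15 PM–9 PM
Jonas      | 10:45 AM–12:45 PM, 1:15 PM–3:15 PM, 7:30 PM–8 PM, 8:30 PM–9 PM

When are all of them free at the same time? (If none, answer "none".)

10:45-12:45, 19:30-20:00

Rina ∩ Wendy: 09:00-13:00, 19:15-21:00.
Rina ∩ Wendy ∩ Yara: 09:45-13:00, 19:15-20:00.
Rina ∩ Wendy ∩ Yara ∩ Zubin: 10:30-13:00, 19:15-20:00.
Rina ∩ Wendy ∩ Yara ∩ Zubin ∩ Jonas: 10:45-12:45, 19:30-20:00.
So the common availability across everyone is 10:45-12:45, 19:30-20:00.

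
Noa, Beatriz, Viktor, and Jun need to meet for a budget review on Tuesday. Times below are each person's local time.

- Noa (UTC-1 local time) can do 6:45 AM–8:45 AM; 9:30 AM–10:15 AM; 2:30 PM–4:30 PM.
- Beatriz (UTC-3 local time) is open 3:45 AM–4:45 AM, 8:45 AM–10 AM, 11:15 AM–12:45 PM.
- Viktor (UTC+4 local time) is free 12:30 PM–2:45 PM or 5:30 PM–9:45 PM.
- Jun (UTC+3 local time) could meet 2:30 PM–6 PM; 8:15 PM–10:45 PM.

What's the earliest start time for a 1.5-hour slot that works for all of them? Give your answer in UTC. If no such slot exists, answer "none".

none

Noa in UTC: 07:45-09:45, 10:30-11:15, 15:30-17:30 (add 1h to convert from UTC-1).
Beatriz in UTC: 06:45-07:45, 11:45-13:00, 14:15-15:45 (add 3h to convert from UTC-3).
Viktor in UTC: 08:30-10:45, 13:30-17:45 (subtract 4h to convert from UTC+4).
Jun in UTC: 11:30-15:00, 17:15-19:45 (subtract 3h to convert from UTC+3).
Noa ∩ Beatriz: 15:30-15:45.
Noa ∩ Beatriz ∩ Viktor: 15:30-15:45.
Noa ∩ Beatriz ∩ Viktor ∩ Jun: ∅.
There is no time when everyone is free.
No common window is at least 90 minutes long.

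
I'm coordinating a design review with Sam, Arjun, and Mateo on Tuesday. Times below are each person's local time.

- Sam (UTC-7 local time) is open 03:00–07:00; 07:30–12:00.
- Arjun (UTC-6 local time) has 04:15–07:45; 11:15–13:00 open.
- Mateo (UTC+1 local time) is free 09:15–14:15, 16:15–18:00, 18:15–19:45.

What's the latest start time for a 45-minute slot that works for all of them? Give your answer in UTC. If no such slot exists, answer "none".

Sam in UTC: 10:00-14:00, 14:30-19:00 (add 7h to convert from UTC-7).
Arjun in UTC: 10:15-13:45, 17:15-19:00 (add 6h to convert from UTC-6).
Mateo in UTC: 08:15-13:15, 15:15-17:00, 17:15-18:45 (subtract 1h to convert from UTC+1).
Sam ∩ Arjun: 10:15-13:45, 17:15-19:00.
Sam ∩ Arjun ∩ Mateo: 10:15-13:15, 17:15-18:45.
Those are the intersection windows.
The last common window of at least 45 minutes is 17:15-18:45; a 45-minute meeting can start as late as 18:00 and still end by 18:45.

18:00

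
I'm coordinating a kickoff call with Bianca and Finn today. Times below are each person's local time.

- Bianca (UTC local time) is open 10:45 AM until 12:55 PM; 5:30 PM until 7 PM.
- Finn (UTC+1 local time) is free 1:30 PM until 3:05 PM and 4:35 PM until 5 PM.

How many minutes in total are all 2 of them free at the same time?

25

Bianca in UTC: 10:45-12:55, 17:30-19:00.
Finn in UTC: 12:30-14:05, 15:35-16:00 (subtract 1h to convert from UTC+1).
Bianca ∩ Finn: 12:30-12:55.
That's a single block of 25 minutes.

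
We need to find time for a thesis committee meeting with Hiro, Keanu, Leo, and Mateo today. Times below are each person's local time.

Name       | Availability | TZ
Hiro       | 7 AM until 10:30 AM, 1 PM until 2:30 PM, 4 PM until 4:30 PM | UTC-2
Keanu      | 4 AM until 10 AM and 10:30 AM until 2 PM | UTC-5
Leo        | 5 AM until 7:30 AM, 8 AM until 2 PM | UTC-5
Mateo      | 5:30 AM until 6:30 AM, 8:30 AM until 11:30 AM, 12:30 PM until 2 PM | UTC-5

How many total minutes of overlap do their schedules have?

Hiro in UTC: 09:00-12:30, 15:00-16:30, 18:00-18:30 (add 2h to convert from UTC-2).
Keanu in UTC: 09:00-15:00, 15:30-19:00 (add 5h to convert from UTC-5).
Leo in UTC: 10:00-12:30, 13:00-19:00 (add 5h to convert from UTC-5).
Mateo in UTC: 10:30-11:30, 13:30-16:30, 17:30-19:00 (add 5h to convert from UTC-5).
Hiro ∩ Keanu: 09:00-12:30, 15:30-16:30, 18:00-18:30.
Hiro ∩ Keanu ∩ Leo: 10:00-12:30, 15:30-16:30, 18:00-18:30.
Hiro ∩ Keanu ∩ Leo ∩ Mateo: 10:30-11:30, 15:30-16:30, 18:00-18:30.
Summing the common windows: 60 + 60 + 30 = 150 minutes.

150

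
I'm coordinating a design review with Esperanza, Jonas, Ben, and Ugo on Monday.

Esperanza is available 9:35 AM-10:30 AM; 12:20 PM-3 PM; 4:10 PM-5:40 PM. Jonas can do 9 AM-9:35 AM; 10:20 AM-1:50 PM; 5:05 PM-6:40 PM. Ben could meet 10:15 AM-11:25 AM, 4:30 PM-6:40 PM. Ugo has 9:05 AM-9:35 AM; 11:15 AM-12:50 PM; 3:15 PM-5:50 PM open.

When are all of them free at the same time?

Esperanza ∩ Jonas: 10:20-10:30, 12:20-13:50, 17:05-17:40.
Esperanza ∩ Jonas ∩ Ben: 10:20-10:30, 17:05-17:40.
Esperanza ∩ Jonas ∩ Ben ∩ Ugo: 17:05-17:40.
Those are the intersection windows.

17:05-17:40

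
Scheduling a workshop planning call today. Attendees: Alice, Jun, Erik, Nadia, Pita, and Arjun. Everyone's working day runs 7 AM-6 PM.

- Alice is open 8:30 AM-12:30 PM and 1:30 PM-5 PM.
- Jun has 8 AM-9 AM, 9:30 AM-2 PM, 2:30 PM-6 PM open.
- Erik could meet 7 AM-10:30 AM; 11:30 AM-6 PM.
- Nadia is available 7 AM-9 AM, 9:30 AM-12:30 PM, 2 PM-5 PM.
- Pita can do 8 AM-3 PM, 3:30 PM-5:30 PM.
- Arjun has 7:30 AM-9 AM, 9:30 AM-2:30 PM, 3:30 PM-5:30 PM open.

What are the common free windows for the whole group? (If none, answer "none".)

08:30-09:00, 09:30-10:30, 11:30-12:30, 15:30-17:00

Alice ∩ Jun: 08:30-09:00, 09:30-12:30, 13:30-14:00, 14:30-17:00.
Alice ∩ Jun ∩ Erik: 08:30-09:00, 09:30-10:30, 11:30-12:30, 13:30-14:00, 14:30-17:00.
Alice ∩ Jun ∩ Erik ∩ Nadia: 08:30-09:00, 09:30-10:30, 11:30-12:30, 14:30-17:00.
Alice ∩ Jun ∩ Erik ∩ Nadia ∩ Pita: 08:30-09:00, 09:30-10:30, 11:30-12:30, 14:30-15:00, 15:30-17:00.
Alice ∩ Jun ∩ Erik ∩ Nadia ∩ Pita ∩ Arjun: 08:30-09:00, 09:30-10:30, 11:30-12:30, 15:30-17:00.
Those are the intersection windows.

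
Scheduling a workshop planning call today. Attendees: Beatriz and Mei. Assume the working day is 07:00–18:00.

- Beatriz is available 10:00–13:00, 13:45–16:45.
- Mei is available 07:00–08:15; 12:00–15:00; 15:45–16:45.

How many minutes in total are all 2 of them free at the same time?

Beatriz ∩ Mei: 12:00-13:00, 13:45-15:00, 15:45-16:45.
Summing the common windows: 60 + 75 + 60 = 195 minutes.

195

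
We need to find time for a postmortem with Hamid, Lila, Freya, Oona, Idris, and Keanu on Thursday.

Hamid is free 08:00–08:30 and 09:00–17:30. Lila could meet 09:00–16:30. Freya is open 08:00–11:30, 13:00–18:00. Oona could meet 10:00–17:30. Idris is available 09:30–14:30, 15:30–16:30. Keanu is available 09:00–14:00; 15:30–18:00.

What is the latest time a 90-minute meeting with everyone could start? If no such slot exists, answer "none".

Hamid ∩ Lila: 09:00-16:30.
Hamid ∩ Lila ∩ Freya: 09:00-11:30, 13:00-16:30.
Hamid ∩ Lila ∩ Freya ∩ Oona: 10:00-11:30, 13:00-16:30.
Hamid ∩ Lila ∩ Freya ∩ Oona ∩ Idris: 10:00-11:30, 13:00-14:30, 15:30-16:30.
Hamid ∩ Lila ∩ Freya ∩ Oona ∩ Idris ∩ Keanu: 10:00-11:30, 13:00-14:00, 15:30-16:30.
The last common window of at least 90 minutes is 10:00-11:30; a 90-minute meeting can start as late as 10:00 and still end by 11:30.

10:00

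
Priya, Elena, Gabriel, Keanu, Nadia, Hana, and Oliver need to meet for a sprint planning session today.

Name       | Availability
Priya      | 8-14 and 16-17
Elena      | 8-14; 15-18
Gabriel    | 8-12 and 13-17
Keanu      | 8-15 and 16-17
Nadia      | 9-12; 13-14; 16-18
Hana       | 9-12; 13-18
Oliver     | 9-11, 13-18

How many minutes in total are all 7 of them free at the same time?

240

Priya ∩ Elena: 08:00-14:00, 16:00-17:00.
Priya ∩ Elena ∩ Gabriel: 08:00-12:00, 13:00-14:00, 16:00-17:00.
Priya ∩ Elena ∩ Gabriel ∩ Keanu: 08:00-12:00, 13:00-14:00, 16:00-17:00.
Priya ∩ Elena ∩ Gabriel ∩ Keanu ∩ Nadia: 09:00-12:00, 13:00-14:00, 16:00-17:00.
Priya ∩ Elena ∩ Gabriel ∩ Keanu ∩ Nadia ∩ Hana: 09:00-12:00, 13:00-14:00, 16:00-17:00.
Priya ∩ Elena ∩ Gabriel ∩ Keanu ∩ Nadia ∩ Hana ∩ Oliver: 09:00-11:00, 13:00-14:00, 16:00-17:00.
Summing the common windows: 120 + 60 + 60 = 240 minutes.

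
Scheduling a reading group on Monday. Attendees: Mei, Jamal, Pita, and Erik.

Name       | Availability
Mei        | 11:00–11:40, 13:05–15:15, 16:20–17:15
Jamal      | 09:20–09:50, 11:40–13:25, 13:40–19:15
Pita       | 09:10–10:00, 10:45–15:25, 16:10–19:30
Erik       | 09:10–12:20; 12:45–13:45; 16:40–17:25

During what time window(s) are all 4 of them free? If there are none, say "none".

13:05-13:25, 13:40-13:45, 16:40-17:15

Mei ∩ Jamal: 13:05-13:25, 13:40-15:15, 16:20-17:15.
Mei ∩ Jamal ∩ Pita: 13:05-13:25, 13:40-15:15, 16:20-17:15.
Mei ∩ Jamal ∩ Pita ∩ Erik: 13:05-13:25, 13:40-13:45, 16:40-17:15.
Those are the intersection windows.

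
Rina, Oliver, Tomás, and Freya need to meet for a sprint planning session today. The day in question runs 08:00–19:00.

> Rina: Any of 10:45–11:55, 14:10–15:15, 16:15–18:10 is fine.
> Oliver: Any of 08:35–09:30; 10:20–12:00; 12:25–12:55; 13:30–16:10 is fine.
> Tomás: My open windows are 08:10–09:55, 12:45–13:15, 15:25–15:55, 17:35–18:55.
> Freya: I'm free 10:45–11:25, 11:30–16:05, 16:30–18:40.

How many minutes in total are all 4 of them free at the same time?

0

Rina ∩ Oliver: 10:45-11:55, 14:10-15:15.
Rina ∩ Oliver ∩ Tomás: ∅.
Rina ∩ Oliver ∩ Tomás ∩ Freya: ∅.
There is no time when everyone is free.
There is no common window, so the total is 0 minutes.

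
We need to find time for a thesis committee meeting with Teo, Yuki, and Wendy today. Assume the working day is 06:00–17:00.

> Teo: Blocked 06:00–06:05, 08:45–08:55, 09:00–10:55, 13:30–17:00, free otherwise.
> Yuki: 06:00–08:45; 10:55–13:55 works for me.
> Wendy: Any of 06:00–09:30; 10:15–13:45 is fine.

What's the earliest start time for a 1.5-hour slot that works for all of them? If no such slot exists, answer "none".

Teo free: 06:05-08:45, 08:55-09:00, 10:55-13:30 (invert busy blocks within the working day).
Yuki free: 06:00-08:45, 10:55-13:55.
Wendy free: 06:00-09:30, 10:15-13:45.
Teo ∩ Yuki: 06:05-08:45, 10:55-13:30.
Teo ∩ Yuki ∩ Wendy: 06:05-08:45, 10:55-13:30.
The first common window of at least 90 minutes is 06:05-08:45, so the earliest start is 06:05.

06:05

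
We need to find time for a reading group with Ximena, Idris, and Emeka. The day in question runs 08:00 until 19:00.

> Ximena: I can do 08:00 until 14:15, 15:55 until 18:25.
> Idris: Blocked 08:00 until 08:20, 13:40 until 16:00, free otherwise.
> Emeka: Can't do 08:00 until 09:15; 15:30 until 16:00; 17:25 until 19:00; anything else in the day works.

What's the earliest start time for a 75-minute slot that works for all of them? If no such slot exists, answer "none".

09:15

Ximena free: 08:00-14:15, 15:55-18:25.
Idris free: 08:20-13:40, 16:00-19:00 (invert busy blocks within the working day).
Emeka free: 09:15-15:30, 16:00-17:25 (invert busy blocks within the working day).
Ximena ∩ Idris: 08:20-13:40, 16:00-18:25.
Ximena ∩ Idris ∩ Emeka: 09:15-13:40, 16:00-17:25.
Those are the intersection windows.
The first common window of at least 75 minutes is 09:15-13:40, so the earliest start is 09:15.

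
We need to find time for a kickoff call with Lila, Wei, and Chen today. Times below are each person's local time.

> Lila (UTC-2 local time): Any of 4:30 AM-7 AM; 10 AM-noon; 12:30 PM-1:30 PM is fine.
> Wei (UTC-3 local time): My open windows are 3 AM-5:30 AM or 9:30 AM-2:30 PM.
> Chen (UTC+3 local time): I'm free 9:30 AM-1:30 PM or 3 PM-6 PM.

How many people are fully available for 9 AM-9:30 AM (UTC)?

1

Lila in UTC: 06:30-09:00, 12:00-14:00, 14:30-15:30 (add 2h to convert from UTC-2).
Wei in UTC: 06:00-08:30, 12:30-17:30 (add 3h to convert from UTC-3).
Chen in UTC: 06:30-10:30, 12:00-15:00 (subtract 3h to convert from UTC+3).
Chen can make the full 09:00-09:30 slot — that's 1.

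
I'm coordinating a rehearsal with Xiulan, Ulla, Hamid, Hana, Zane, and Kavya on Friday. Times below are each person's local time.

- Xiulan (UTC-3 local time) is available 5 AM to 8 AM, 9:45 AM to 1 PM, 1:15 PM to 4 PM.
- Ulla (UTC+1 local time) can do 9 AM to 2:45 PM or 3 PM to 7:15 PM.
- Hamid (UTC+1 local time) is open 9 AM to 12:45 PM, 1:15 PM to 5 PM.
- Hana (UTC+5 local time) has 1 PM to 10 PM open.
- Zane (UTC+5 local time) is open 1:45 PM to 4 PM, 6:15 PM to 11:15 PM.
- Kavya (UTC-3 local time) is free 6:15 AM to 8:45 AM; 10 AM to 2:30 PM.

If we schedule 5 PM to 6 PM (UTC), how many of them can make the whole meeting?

Xiulan in UTC: 08:00-11:00, 12:45-16:00, 16:15-19:00 (add 3h to convert from UTC-3).
Ulla in UTC: 08:00-13:45, 14:00-18:15 (subtract 1h to convert from UTC+1).
Hamid in UTC: 08:00-11:45, 12:15-16:00 (subtract 1h to convert from UTC+1).
Hana in UTC: 08:00-17:00 (subtract 5h to convert from UTC+5).
Zane in UTC: 08:45-11:00, 13:15-18:15 (subtract 5h to convert from UTC+5).
Kavya in UTC: 09:15-11:45, 13:00-17:30 (add 3h to convert from UTC-3).
Xiulan, Ulla, and Zane can make the full 17:00-18:00 slot — that's 3.

3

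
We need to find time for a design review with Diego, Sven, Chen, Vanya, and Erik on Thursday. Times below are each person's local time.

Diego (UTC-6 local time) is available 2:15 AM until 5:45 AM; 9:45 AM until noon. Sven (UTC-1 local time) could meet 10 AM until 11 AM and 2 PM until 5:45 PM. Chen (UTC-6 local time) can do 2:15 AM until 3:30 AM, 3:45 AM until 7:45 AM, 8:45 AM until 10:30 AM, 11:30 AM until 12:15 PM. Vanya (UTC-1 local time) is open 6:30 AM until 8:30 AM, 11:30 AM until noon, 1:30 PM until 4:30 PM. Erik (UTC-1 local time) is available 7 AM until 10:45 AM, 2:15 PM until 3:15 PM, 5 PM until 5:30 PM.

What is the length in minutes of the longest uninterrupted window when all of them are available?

30

Diego in UTC: 08:15-11:45, 15:45-18:00 (add 6h to convert from UTC-6).
Sven in UTC: 11:00-12:00, 15:00-18:45 (add 1h to convert from UTC-1).
Chen in UTC: 08:15-09:30, 09:45-13:45, 14:45-16:30, 17:30-18:15 (add 6h to convert from UTC-6).
Vanya in UTC: 07:30-09:30, 12:30-13:00, 14:30-17:30 (add 1h to convert from UTC-1).
Erik in UTC: 08:00-11:45, 15:15-16:15, 18:00-18:30 (add 1h to convert from UTC-1).
Diego ∩ Sven: 11:00-11:45, 15:45-18:00.
Diego ∩ Sven ∩ Chen: 11:00-11:45, 15:45-16:30, 17:30-18:00.
Diego ∩ Sven ∩ Chen ∩ Vanya: 15:45-16:30.
Diego ∩ Sven ∩ Chen ∩ Vanya ∩ Erik: 15:45-16:15.
So the common availability across everyone is 15:45-16:15.
The longest is 15:45-16:15 at 30 minutes.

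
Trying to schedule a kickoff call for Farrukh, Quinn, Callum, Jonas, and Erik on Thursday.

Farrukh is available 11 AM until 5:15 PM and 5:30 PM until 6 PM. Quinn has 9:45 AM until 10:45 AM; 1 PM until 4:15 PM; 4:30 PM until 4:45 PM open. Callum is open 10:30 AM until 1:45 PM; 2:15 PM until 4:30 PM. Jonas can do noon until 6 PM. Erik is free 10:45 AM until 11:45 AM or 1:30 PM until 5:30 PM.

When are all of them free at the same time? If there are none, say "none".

13:30-13:45, 14:15-16:15

Farrukh ∩ Quinn: 13:00-16:15, 16:30-16:45.
Farrukh ∩ Quinn ∩ Callum: 13:00-13:45, 14:15-16:15.
Farrukh ∩ Quinn ∩ Callum ∩ Jonas: 13:00-13:45, 14:15-16:15.
Farrukh ∩ Quinn ∩ Callum ∩ Jonas ∩ Erik: 13:30-13:45, 14:15-16:15.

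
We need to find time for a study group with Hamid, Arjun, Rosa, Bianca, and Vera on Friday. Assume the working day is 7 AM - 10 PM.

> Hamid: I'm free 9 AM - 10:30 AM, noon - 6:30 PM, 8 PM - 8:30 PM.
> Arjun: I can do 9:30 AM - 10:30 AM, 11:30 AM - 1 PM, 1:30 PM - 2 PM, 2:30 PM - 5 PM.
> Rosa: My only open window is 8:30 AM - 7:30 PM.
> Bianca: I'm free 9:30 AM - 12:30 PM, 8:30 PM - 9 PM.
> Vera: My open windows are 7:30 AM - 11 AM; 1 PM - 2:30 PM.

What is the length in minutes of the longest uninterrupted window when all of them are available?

60

Hamid ∩ Arjun: 09:30-10:30, 12:00-13:00, 13:30-14:00, 14:30-17:00.
Hamid ∩ Arjun ∩ Rosa: 09:30-10:30, 12:00-13:00, 13:30-14:00, 14:30-17:00.
Hamid ∩ Arjun ∩ Rosa ∩ Bianca: 09:30-10:30, 12:00-12:30.
Hamid ∩ Arjun ∩ Rosa ∩ Bianca ∩ Vera: 09:30-10:30.
So the common availability across everyone is 09:30-10:30.
The longest is 09:30-10:30 at 60 minutes.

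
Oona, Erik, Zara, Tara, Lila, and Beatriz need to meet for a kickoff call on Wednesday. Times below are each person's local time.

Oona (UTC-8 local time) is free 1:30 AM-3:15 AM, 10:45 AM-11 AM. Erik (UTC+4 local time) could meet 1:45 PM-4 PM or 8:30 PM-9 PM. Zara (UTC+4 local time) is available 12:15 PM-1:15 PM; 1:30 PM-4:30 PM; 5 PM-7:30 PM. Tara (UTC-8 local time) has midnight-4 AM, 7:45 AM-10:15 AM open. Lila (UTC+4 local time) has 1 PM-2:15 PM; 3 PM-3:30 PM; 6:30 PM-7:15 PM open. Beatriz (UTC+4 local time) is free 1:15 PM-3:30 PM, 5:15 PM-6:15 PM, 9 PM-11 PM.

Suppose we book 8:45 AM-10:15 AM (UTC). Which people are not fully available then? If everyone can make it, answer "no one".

Beatriz, Erik, Lila, Oona, Zara

Oona in UTC: 09:30-11:15, 18:45-19:00 (add 8h to convert from UTC-8).
Erik in UTC: 09:45-12:00, 16:30-17:00 (subtract 4h to convert from UTC+4).
Zara in UTC: 08:15-09:15, 09:30-12:30, 13:00-15:30 (subtract 4h to convert from UTC+4).
Tara in UTC: 08:00-12:00, 15:45-18:15 (add 8h to convert from UTC-8).
Lila in UTC: 09:00-10:15, 11:00-11:30, 14:30-15:15 (subtract 4h to convert from UTC+4).
Beatriz in UTC: 09:15-11:30, 13:15-14:15, 17:00-19:00 (subtract 4h to convert from UTC+4).
Oona: not fully free for 08:45-10:15. Erik: not fully free for 08:45-10:15. Zara: not fully free for 08:45-10:15. Tara: free for 08:45-10:15. Lila: not fully free for 08:45-10:15. Beatriz: not fully free for 08:45-10:15.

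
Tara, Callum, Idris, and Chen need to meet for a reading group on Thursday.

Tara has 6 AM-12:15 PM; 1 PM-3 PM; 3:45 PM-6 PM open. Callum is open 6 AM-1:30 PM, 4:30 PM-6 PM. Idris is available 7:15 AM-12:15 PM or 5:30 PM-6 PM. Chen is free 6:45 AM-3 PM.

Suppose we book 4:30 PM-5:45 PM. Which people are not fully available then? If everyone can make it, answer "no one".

Tara: free for 16:30-17:45. Callum: free for 16:30-17:45. Idris: not fully free for 16:30-17:45. Chen: not fully free for 16:30-17:45.

Chen, Idris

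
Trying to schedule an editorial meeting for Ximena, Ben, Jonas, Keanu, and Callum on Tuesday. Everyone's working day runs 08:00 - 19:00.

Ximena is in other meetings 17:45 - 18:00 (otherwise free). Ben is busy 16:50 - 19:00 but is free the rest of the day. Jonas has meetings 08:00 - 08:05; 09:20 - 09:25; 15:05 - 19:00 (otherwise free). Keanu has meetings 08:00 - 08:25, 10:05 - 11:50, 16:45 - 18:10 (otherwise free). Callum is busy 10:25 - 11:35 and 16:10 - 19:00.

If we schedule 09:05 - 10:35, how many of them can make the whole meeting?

2

Ximena free: 08:00-17:45, 18:00-19:00 (invert busy blocks within the working day).
Ben free: 08:00-16:50 (invert busy blocks within the working day).
Jonas free: 08:05-09:20, 09:25-15:05 (invert busy blocks within the working day).
Keanu free: 08:25-10:05, 11:50-16:45, 18:10-19:00 (invert busy blocks within the working day).
Callum free: 08:00-10:25, 11:35-16:10 (invert busy blocks within the working day).
Ximena and Ben can make the full 09:05-10:35 slot — that's 2.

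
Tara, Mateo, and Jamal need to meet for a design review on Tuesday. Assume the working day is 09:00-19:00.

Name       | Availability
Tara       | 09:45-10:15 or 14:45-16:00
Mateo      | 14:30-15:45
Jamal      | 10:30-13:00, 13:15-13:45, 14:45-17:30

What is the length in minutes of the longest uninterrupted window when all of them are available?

Tara ∩ Mateo: 14:45-15:45.
Tara ∩ Mateo ∩ Jamal: 14:45-15:45.
Those are the intersection windows.
The longest is 14:45-15:45 at 60 minutes.

60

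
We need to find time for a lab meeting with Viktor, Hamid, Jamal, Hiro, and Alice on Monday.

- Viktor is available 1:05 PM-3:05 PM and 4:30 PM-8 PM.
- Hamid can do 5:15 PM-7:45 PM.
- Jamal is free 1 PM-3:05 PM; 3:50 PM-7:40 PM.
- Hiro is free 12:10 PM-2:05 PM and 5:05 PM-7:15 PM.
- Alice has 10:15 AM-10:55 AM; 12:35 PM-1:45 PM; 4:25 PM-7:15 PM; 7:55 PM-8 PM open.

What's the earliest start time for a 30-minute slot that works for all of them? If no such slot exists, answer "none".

Viktor ∩ Hamid: 17:15-19:45.
Viktor ∩ Hamid ∩ Jamal: 17:15-19:40.
Viktor ∩ Hamid ∩ Jamal ∩ Hiro: 17:15-19:15.
Viktor ∩ Hamid ∩ Jamal ∩ Hiro ∩ Alice: 17:15-19:15.
The first common window of at least 30 minutes is 17:15-19:15, so the earliest start is 17:15.

17:15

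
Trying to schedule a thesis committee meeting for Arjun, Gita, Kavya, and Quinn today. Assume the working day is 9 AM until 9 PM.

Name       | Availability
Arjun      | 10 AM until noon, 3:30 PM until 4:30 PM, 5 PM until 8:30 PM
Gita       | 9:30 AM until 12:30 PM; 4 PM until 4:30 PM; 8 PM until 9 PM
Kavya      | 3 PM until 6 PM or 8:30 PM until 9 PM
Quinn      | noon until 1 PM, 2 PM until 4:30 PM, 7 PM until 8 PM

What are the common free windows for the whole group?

16:00-16:30

Arjun ∩ Gita: 10:00-12:00, 16:00-16:30, 20:00-20:30.
Arjun ∩ Gita ∩ Kavya: 16:00-16:30.
Arjun ∩ Gita ∩ Kavya ∩ Quinn: 16:00-16:30.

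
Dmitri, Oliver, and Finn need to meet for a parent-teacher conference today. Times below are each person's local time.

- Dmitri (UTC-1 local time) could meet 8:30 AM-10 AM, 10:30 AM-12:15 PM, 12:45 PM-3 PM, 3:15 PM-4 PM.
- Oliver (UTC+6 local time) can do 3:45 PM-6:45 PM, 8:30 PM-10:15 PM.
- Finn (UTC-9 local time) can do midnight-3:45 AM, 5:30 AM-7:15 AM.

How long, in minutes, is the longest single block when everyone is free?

90

Dmitri in UTC: 09:30-11:00, 11:30-13:15, 13:45-16:00, 16:15-17:00 (add 1h to convert from UTC-1).
Oliver in UTC: 09:45-12:45, 14:30-16:15 (subtract 6h to convert from UTC+6).
Finn in UTC: 09:00-12:45, 14:30-16:15 (add 9h to convert from UTC-9).
Dmitri ∩ Oliver: 09:45-11:00, 11:30-12:45, 14:30-16:00.
Dmitri ∩ Oliver ∩ Finn: 09:45-11:00, 11:30-12:45, 14:30-16:00.
The longest is 14:30-16:00 at 90 minutes.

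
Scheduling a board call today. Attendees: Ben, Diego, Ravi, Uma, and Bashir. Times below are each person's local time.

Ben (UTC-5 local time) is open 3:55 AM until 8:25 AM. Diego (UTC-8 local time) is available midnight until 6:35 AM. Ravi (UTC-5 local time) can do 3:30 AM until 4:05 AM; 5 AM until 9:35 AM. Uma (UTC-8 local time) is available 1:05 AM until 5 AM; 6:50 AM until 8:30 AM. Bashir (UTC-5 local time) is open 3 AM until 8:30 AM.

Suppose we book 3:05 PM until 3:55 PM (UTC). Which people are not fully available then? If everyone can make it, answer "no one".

Bashir, Ben, Diego, Ravi

Ben in UTC: 08:55-13:25 (add 5h to convert from UTC-5).
Diego in UTC: 08:00-14:35 (add 8h to convert from UTC-8).
Ravi in UTC: 08:30-09:05, 10:00-14:35 (add 5h to convert from UTC-5).
Uma in UTC: 09:05-13:00, 14:50-16:30 (add 8h to convert from UTC-8).
Bashir in UTC: 08:00-13:30 (add 5h to convert from UTC-5).
Ben: not fully free for 15:05-15:55. Diego: not fully free for 15:05-15:55. Ravi: not fully free for 15:05-15:55. Uma: free for 15:05-15:55. Bashir: not fully free for 15:05-15:55.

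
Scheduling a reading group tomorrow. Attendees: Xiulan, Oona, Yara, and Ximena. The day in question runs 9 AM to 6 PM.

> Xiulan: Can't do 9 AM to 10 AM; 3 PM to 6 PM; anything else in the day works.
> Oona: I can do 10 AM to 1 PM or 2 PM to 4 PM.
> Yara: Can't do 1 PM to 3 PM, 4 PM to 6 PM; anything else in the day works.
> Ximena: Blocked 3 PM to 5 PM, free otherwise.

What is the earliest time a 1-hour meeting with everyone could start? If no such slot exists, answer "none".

Xiulan free: 10:00-15:00 (invert busy blocks within the working day).
Oona free: 10:00-13:00, 14:00-16:00.
Yara free: 09:00-13:00, 15:00-16:00 (invert busy blocks within the working day).
Ximena free: 09:00-15:00, 17:00-18:00 (invert busy blocks within the working day).
Xiulan ∩ Oona: 10:00-13:00, 14:00-15:00.
Xiulan ∩ Oona ∩ Yara: 10:00-13:00.
Xiulan ∩ Oona ∩ Yara ∩ Ximena: 10:00-13:00.
The first common window of at least 60 minutes is 10:00-13:00, so the earliest start is 10:00.

10:00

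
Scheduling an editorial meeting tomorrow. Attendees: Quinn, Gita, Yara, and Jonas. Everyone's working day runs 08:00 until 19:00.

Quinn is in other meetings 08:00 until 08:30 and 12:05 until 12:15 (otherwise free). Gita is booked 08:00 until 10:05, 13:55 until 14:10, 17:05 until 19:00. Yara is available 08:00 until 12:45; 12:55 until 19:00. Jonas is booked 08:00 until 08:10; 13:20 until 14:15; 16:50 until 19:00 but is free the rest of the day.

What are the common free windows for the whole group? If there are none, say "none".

Quinn free: 08:30-12:05, 12:15-19:00 (invert busy blocks within the working day).
Gita free: 10:05-13:55, 14:10-17:05 (invert busy blocks within the working day).
Yara free: 08:00-12:45, 12:55-19:00.
Jonas free: 08:10-13:20, 14:15-16:50 (invert busy blocks within the working day).
Quinn ∩ Gita: 10:05-12:05, 12:15-13:55, 14:10-17:05.
Quinn ∩ Gita ∩ Yara: 10:05-12:05, 12:15-12:45, 12:55-13:55, 14:10-17:05.
Quinn ∩ Gita ∩ Yara ∩ Jonas: 10:05-12:05, 12:15-12:45, 12:55-13:20, 14:15-16:50.

10:05-12:05, 12:15-12:45, 12:55-13:20, 14:15-16:50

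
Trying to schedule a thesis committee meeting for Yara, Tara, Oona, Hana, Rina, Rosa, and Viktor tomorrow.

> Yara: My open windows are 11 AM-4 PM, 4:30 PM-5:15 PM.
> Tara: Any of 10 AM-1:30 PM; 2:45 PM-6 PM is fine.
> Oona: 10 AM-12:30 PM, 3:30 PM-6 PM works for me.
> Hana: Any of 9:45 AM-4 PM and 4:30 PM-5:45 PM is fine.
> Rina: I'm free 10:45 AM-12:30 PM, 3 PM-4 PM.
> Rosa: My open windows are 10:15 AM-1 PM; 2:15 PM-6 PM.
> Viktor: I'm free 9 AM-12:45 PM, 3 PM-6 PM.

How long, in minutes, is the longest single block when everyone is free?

90

Yara ∩ Tara: 11:00-13:30, 14:45-16:00, 16:30-17:15.
Yara ∩ Tara ∩ Oona: 11:00-12:30, 15:30-16:00, 16:30-17:15.
Yara ∩ Tara ∩ Oona ∩ Hana: 11:00-12:30, 15:30-16:00, 16:30-17:15.
Yara ∩ Tara ∩ Oona ∩ Hana ∩ Rina: 11:00-12:30, 15:30-16:00.
Yara ∩ Tara ∩ Oona ∩ Hana ∩ Rina ∩ Rosa: 11:00-12:30, 15:30-16:00.
Yara ∩ Tara ∩ Oona ∩ Hana ∩ Rina ∩ Rosa ∩ Viktor: 11:00-12:30, 15:30-16:00.
The longest is 11:00-12:30 at 90 minutes.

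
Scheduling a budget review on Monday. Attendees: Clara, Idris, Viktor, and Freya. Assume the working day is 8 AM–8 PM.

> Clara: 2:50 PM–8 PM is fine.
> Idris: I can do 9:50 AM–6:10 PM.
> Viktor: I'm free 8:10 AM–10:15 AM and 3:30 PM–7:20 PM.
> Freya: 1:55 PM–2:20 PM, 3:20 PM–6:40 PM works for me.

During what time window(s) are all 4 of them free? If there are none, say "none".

15:30-18:10

Clara ∩ Idris: 14:50-18:10.
Clara ∩ Idris ∩ Viktor: 15:30-18:10.
Clara ∩ Idris ∩ Viktor ∩ Freya: 15:30-18:10.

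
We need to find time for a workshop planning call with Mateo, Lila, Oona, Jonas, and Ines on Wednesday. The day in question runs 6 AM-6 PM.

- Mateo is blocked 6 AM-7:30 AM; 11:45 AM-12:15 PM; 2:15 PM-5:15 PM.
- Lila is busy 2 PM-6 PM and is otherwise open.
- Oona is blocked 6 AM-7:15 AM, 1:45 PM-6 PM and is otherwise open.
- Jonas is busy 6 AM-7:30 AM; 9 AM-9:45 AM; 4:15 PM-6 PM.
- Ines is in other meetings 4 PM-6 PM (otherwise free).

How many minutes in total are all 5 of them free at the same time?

300

Mateo free: 07:30-11:45, 12:15-14:15, 17:15-18:00 (invert busy blocks within the working day).
Lila free: 06:00-14:00 (invert busy blocks within the working day).
Oona free: 07:15-13:45 (invert busy blocks within the working day).
Jonas free: 07:30-09:00, 09:45-16:15 (invert busy blocks within the working day).
Ines free: 06:00-16:00 (invert busy blocks within the working day).
Mateo ∩ Lila: 07:30-11:45, 12:15-14:00.
Mateo ∩ Lila ∩ Oona: 07:30-11:45, 12:15-13:45.
Mateo ∩ Lila ∩ Oona ∩ Jonas: 07:30-09:00, 09:45-11:45, 12:15-13:45.
Mateo ∩ Lila ∩ Oona ∩ Jonas ∩ Ines: 07:30-09:00, 09:45-11:45, 12:15-13:45.
So the common availability across everyone is 07:30-09:00, 09:45-11:45, 12:15-13:45.
Summing the common windows: 90 + 120 + 90 = 300 minutes.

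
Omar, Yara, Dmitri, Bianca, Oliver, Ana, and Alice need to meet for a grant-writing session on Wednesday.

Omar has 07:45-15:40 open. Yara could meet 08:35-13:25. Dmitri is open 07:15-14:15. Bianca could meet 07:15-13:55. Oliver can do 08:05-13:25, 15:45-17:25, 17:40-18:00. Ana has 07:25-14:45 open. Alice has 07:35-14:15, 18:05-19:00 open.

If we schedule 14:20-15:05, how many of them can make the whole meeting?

1

Omar can make the full 14:20-15:05 slot — that's 1.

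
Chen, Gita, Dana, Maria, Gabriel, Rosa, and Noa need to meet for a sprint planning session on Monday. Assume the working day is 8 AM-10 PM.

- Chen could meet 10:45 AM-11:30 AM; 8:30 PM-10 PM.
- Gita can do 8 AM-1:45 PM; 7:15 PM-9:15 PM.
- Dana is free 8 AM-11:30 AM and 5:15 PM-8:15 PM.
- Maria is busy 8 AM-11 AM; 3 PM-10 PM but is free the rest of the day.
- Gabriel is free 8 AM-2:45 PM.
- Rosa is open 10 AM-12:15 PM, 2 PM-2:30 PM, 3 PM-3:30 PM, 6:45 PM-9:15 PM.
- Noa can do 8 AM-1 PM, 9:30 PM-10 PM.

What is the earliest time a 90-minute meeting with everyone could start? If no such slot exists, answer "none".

none

Chen free: 10:45-11:30, 20:30-22:00.
Gita free: 08:00-13:45, 19:15-21:15.
Dana free: 08:00-11:30, 17:15-20:15.
Maria free: 11:00-15:00 (invert busy blocks within the working day).
Gabriel free: 08:00-14:45.
Rosa free: 10:00-12:15, 14:00-14:30, 15:00-15:30, 18:45-21:15.
Noa free: 08:00-13:00, 21:30-22:00.
Chen ∩ Gita: 10:45-11:30, 20:30-21:15.
Chen ∩ Gita ∩ Dana: 10:45-11:30.
Chen ∩ Gita ∩ Dana ∩ Maria: 11:00-11:30.
Chen ∩ Gita ∩ Dana ∩ Maria ∩ Gabriel: 11:00-11:30.
Chen ∩ Gita ∩ Dana ∩ Maria ∩ Gabriel ∩ Rosa: 11:00-11:30.
Chen ∩ Gita ∩ Dana ∩ Maria ∩ Gabriel ∩ Rosa ∩ Noa: 11:00-11:30.
No common window is at least 90 minutes long.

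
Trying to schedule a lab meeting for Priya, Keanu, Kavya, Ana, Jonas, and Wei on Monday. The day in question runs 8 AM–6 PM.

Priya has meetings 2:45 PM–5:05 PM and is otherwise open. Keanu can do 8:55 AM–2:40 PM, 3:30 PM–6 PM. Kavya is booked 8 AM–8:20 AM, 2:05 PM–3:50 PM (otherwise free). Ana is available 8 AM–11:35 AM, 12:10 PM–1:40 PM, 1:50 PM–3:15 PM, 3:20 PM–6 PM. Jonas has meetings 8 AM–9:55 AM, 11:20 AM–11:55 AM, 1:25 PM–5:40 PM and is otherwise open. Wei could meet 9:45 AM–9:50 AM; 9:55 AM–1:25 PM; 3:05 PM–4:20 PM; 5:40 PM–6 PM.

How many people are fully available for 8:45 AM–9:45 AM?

3

Priya free: 08:00-14:45, 17:05-18:00 (invert busy blocks within the working day).
Keanu free: 08:55-14:40, 15:30-18:00.
Kavya free: 08:20-14:05, 15:50-18:00 (invert busy blocks within the working day).
Ana free: 08:00-11:35, 12:10-13:40, 13:50-15:15, 15:20-18:00.
Jonas free: 09:55-11:20, 11:55-13:25, 17:40-18:00 (invert busy blocks within the working day).
Wei free: 09:45-09:50, 09:55-13:25, 15:05-16:20, 17:40-18:00.
Priya, Kavya, and Ana can make the full 08:45-09:45 slot — that's 3.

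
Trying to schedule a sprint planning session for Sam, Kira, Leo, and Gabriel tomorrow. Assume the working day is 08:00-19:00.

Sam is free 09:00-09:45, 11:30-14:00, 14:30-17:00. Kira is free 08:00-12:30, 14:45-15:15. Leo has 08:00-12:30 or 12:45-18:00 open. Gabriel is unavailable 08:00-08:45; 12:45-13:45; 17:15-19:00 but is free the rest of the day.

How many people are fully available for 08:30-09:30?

2

Sam free: 09:00-09:45, 11:30-14:00, 14:30-17:00.
Kira free: 08:00-12:30, 14:45-15:15.
Leo free: 08:00-12:30, 12:45-18:00.
Gabriel free: 08:45-12:45, 13:45-17:15 (invert busy blocks within the working day).
Kira and Leo can make the full 08:30-09:30 slot — that's 2.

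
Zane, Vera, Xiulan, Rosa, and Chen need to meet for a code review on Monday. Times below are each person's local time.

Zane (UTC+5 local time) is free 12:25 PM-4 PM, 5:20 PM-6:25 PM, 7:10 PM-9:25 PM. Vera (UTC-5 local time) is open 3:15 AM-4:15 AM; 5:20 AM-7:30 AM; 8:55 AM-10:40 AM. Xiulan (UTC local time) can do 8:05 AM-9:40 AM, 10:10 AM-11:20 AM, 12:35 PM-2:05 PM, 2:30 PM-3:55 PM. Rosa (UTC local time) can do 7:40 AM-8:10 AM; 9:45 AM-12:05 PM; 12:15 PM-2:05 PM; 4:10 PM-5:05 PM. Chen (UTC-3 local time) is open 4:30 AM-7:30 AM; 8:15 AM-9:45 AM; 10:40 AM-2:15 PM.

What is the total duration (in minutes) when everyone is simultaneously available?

10

Zane in UTC: 07:25-11:00, 12:20-13:25, 14:10-16:25 (subtract 5h to convert from UTC+5).
Vera in UTC: 08:15-09:15, 10:20-12:30, 13:55-15:40 (add 5h to convert from UTC-5).
Xiulan in UTC: 08:05-09:40, 10:10-11:20, 12:35-14:05, 14:30-15:55.
Rosa in UTC: 07:40-08:10, 09:45-12:05, 12:15-14:05, 16:10-17:05.
Chen in UTC: 07:30-10:30, 11:15-12:45, 13:40-17:15 (add 3h to convert from UTC-3).
Zane ∩ Vera: 08:15-09:15, 10:20-11:00, 12:20-12:30, 14:10-15:40.
Zane ∩ Vera ∩ Xiulan: 08:15-09:15, 10:20-11:00, 14:30-15:40.
Zane ∩ Vera ∩ Xiulan ∩ Rosa: 10:20-11:00.
Zane ∩ Vera ∩ Xiulan ∩ Rosa ∩ Chen: 10:20-10:30.
That's a single block of 10 minutes.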